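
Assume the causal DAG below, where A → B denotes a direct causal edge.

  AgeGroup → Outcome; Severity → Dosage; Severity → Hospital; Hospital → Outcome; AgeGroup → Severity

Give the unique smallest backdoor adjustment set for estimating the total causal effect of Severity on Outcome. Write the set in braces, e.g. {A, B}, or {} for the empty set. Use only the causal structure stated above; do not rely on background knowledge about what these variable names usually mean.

{AgeGroup}

Variables eligible for adjustment (non-descendants of Severity, excluding Severity and Outcome): {AgeGroup}.
Backdoor paths from Severity to Outcome:
  P1: Severity <- AgeGroup -> Outcome
The empty set is not sufficient: P1 (Severity <- AgeGroup -> Outcome) has no collider blocking it and no conditioned non-collider, so it is open.
Try {AgeGroup}:
  P1: blocked at fork node AgeGroup ∈ conditioning set.
{AgeGroup} contains no descendant of Severity and blocks every backdoor path.
{AgeGroup} is the unique smallest valid adjustment set.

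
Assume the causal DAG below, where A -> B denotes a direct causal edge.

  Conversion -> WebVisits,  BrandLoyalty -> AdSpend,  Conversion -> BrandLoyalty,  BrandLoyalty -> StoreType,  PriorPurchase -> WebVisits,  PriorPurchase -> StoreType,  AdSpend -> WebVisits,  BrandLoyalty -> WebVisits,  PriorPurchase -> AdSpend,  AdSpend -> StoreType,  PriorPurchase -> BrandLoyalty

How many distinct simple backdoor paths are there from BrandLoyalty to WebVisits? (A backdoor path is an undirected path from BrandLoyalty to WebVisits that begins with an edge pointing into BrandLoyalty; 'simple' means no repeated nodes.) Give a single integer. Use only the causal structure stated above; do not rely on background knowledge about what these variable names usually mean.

4

A backdoor path from BrandLoyalty to WebVisits is any simple undirected path whose first edge points into BrandLoyalty (i.e. leaves BrandLoyalty via a parent).
Parents of BrandLoyalty: {Conversion, PriorPurchase}.
Enumerating:
  P1: BrandLoyalty <- PriorPurchase -> AdSpend -> WebVisits
  P2: BrandLoyalty <- PriorPurchase -> StoreType <- AdSpend -> WebVisits
  P3: BrandLoyalty <- PriorPurchase -> WebVisits
  P4: BrandLoyalty <- Conversion -> WebVisits
That exhausts the simple backdoor paths. Count: 4.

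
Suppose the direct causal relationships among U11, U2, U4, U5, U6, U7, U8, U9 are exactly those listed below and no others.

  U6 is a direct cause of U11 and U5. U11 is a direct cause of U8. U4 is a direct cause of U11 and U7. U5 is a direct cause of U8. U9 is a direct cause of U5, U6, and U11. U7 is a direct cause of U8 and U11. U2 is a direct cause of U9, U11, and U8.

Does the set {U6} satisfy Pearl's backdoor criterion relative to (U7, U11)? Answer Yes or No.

Backdoor paths from U7 to U11 (paths whose first edge points into U7):
  P1: U7 <- U4 -> U11
Condition 1 (no descendant of U7 in the set): holds — descendants of U7 are {U11, U8}; none are in {U6}.
Condition 2 (every backdoor path blocked by {U6}):
  P1: open — no interior node is in the conditioning set.
{U6} does not satisfy the backdoor criterion.

No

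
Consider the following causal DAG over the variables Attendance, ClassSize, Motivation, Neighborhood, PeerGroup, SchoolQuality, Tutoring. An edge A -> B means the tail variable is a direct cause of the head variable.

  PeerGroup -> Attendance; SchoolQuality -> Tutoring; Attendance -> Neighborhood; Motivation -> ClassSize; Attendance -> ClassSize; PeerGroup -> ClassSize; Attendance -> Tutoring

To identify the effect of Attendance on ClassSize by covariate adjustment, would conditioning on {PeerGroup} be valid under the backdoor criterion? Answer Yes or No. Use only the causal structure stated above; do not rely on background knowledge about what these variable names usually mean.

Yes

Backdoor paths from Attendance to ClassSize (paths whose first edge points into Attendance):
  P1: Attendance <- PeerGroup -> ClassSize
Condition 1 (no descendant of Attendance in the set): holds — descendants of Attendance are {ClassSize, Neighborhood, Tutoring}; none are in {PeerGroup}.
Condition 2 (every backdoor path blocked by {PeerGroup}):
  P1: blocked at fork node PeerGroup ∈ conditioning set.
{PeerGroup} satisfies the backdoor criterion.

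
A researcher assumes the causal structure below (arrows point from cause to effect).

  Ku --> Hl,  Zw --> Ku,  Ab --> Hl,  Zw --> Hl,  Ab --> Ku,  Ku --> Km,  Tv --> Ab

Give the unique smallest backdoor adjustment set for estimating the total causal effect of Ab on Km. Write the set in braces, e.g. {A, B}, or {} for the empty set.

{}

Variables eligible for adjustment (non-descendants of Ab, excluding Ab and Km): {Tv, Zw}.
Backdoor paths from Ab to Km:
  (none)
With no backdoor paths the empty set already satisfies the criterion, and it is trivially minimal.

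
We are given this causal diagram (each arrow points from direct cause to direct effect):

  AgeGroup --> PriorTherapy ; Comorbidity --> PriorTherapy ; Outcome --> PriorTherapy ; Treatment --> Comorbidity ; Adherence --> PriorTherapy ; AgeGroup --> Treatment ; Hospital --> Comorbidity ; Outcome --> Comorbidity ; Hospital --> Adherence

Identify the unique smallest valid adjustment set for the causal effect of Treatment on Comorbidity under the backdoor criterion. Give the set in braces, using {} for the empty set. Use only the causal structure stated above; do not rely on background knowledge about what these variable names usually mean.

Variables eligible for adjustment (non-descendants of Treatment, excluding Treatment and Comorbidity): {Adherence, AgeGroup, Hospital, Outcome}.
Backdoor paths from Treatment to Comorbidity:
  P1: Treatment <- AgeGroup -> PriorTherapy <- Outcome -> Comorbidity
  P2: Treatment <- AgeGroup -> PriorTherapy <- Comorbidity
  P3: Treatment <- AgeGroup -> PriorTherapy <- Adherence <- Hospital -> Comorbidity
Each backdoor path contains an unconditioned collider, so every path is already blocked with the empty conditioning set:
  P1: blocked at collider PriorTherapy (neither it nor any descendant is in the conditioning set).
  P2: blocked at collider PriorTherapy (neither it nor any descendant is in the conditioning set).
  P3: blocked at collider PriorTherapy (neither it nor any descendant is in the conditioning set).
The empty set is therefore the unique smallest valid set.

{}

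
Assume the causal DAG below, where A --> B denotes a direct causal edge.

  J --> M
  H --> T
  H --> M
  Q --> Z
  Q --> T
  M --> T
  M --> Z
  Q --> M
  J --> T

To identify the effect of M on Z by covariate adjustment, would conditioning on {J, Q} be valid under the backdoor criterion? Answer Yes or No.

Yes

Backdoor paths from M to Z (paths whose first edge points into M):
  P1: M <- Q -> Z
  P2: M <- H -> T <- Q -> Z
  P3: M <- J -> T <- Q -> Z
Condition 1 (no descendant of M in the set): holds — descendants of M are {T, Z}; none are in {J, Q}.
Condition 2 (every backdoor path blocked by {J, Q}):
  P1: blocked at fork node Q ∈ conditioning set.
  P2: blocked at collider T (neither it nor any descendant is in the conditioning set).
  P3: blocked at fork node J ∈ conditioning set.
{J, Q} satisfies the backdoor criterion.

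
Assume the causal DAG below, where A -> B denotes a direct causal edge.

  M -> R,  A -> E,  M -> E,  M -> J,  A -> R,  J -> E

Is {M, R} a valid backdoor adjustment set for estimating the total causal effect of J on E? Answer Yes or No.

Yes

Backdoor paths from J to E (paths whose first edge points into J):
  P1: J <- M -> R <- A -> E
  P2: J <- M -> E
Condition 1 (no descendant of J in the set): holds — descendants of J are {E}; none are in {M, R}.
Condition 2 (every backdoor path blocked by {M, R}):
  P1: blocked at fork node M ∈ conditioning set.
  P2: blocked at fork node M ∈ conditioning set.
{M, R} satisfies the backdoor criterion.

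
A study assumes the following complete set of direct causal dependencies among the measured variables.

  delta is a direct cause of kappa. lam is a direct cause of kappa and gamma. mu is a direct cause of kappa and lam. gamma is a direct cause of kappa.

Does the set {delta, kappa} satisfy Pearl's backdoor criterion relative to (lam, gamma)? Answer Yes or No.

No

Backdoor paths from lam to gamma (paths whose first edge points into lam):
  P1: lam <- mu -> kappa <- gamma
Condition 1 (no descendant of lam in the set): FAILS — kappa is a descendant of lam.
Condition 2 (every backdoor path blocked by {delta, kappa}):
  P1: open — collider(s) kappa are conditioned on (or have a conditioned descendant) and no non-collider on the path is in the set.
{delta, kappa} does not satisfy the backdoor criterion.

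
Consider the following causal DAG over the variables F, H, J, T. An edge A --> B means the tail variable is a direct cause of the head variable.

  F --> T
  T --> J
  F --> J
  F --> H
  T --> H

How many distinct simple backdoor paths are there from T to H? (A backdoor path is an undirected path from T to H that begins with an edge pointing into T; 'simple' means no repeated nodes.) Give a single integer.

1

A backdoor path from T to H is any simple undirected path whose first edge points into T (i.e. leaves T via a parent).
Parents of T: {F}.
Enumerating:
  P1: T <- F -> H
That exhausts the simple backdoor paths. Count: 1.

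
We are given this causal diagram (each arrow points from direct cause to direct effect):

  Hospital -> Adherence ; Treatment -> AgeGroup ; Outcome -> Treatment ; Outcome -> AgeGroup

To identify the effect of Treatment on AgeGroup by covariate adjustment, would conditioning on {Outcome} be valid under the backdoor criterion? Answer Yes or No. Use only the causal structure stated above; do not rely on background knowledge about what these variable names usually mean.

Backdoor paths from Treatment to AgeGroup (paths whose first edge points into Treatment):
  P1: Treatment <- Outcome -> AgeGroup
Condition 1 (no descendant of Treatment in the set): holds — descendants of Treatment are {AgeGroup}; none are in {Outcome}.
Condition 2 (every backdoor path blocked by {Outcome}):
  P1: blocked at fork node Outcome ∈ conditioning set.
{Outcome} satisfies the backdoor criterion.

Yes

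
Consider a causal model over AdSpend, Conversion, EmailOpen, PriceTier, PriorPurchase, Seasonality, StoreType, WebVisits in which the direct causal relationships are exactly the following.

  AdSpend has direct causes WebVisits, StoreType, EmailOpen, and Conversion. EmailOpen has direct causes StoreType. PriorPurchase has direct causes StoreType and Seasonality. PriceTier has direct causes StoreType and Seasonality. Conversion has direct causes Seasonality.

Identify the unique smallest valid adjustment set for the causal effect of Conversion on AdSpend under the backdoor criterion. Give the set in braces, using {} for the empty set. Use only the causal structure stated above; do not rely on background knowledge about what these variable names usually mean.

Variables eligible for adjustment (non-descendants of Conversion, excluding Conversion and AdSpend): {EmailOpen, PriceTier, PriorPurchase, Seasonality, StoreType, WebVisits}.
Backdoor paths from Conversion to AdSpend:
  P1: Conversion <- Seasonality -> PriorPurchase <- StoreType -> EmailOpen -> AdSpend
  P2: Conversion <- Seasonality -> PriorPurchase <- StoreType -> AdSpend
  P3: Conversion <- Seasonality -> PriceTier <- StoreType -> EmailOpen -> AdSpend
  P4: Conversion <- Seasonality -> PriceTier <- StoreType -> AdSpend
Each backdoor path contains an unconditioned collider, so every path is already blocked with the empty conditioning set:
  P1: blocked at collider PriorPurchase (neither it nor any descendant is in the conditioning set).
  P2: blocked at collider PriorPurchase (neither it nor any descendant is in the conditioning set).
  P3: blocked at collider PriceTier (neither it nor any descendant is in the conditioning set).
  P4: blocked at collider PriceTier (neither it nor any descendant is in the conditioning set).
The empty set is therefore the unique smallest valid set.

{}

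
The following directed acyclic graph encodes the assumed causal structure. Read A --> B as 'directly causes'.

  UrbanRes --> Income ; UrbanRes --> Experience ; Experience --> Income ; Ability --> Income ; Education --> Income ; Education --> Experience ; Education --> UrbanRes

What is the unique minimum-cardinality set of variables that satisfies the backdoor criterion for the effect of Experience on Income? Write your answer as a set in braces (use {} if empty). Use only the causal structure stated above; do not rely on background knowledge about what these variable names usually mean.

{Education, UrbanRes}

Variables eligible for adjustment (non-descendants of Experience, excluding Experience and Income): {Ability, Education, UrbanRes}.
Backdoor paths from Experience to Income:
  P1: Experience <- Education -> UrbanRes -> Income
  P2: Experience <- Education -> Income
  P3: Experience <- UrbanRes <- Education -> Income
  P4: Experience <- UrbanRes -> Income
The empty set is not sufficient: P1 (Experience <- Education -> UrbanRes -> Income) has no collider blocking it and no conditioned non-collider, so it is open.
Try {Education, UrbanRes}:
  P1: blocked at fork node Education ∈ conditioning set.
  P2: blocked at fork node Education ∈ conditioning set.
  P3: blocked at chain node UrbanRes ∈ conditioning set.
  P4: blocked at fork node UrbanRes ∈ conditioning set.
{Education, UrbanRes} contains no descendant of Experience and blocks every backdoor path.
Every element of {Education, UrbanRes} is needed (dropping Education leaves P2 open; dropping UrbanRes leaves P4 open), so no proper subset is valid.
Among all size-2 subsets of the eligible variables, only {Education, UrbanRes} blocks every backdoor path, so it is the unique smallest valid adjustment set.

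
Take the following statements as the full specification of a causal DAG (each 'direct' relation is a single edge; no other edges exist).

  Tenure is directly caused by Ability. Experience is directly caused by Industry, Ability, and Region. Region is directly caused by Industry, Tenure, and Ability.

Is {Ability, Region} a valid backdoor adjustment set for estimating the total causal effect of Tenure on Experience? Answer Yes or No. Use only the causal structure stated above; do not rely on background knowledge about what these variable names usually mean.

Backdoor paths from Tenure to Experience (paths whose first edge points into Tenure):
  P1: Tenure <- Ability -> Region <- Industry -> Experience
  P2: Tenure <- Ability -> Region -> Experience
  P3: Tenure <- Ability -> Experience
Condition 1 (no descendant of Tenure in the set): FAILS — Region is a descendant of Tenure.
Condition 2 (every backdoor path blocked by {Ability, Region}):
  P1: blocked at fork node Ability ∈ conditioning set.
  P2: blocked at fork node Ability ∈ conditioning set.
  P3: blocked at fork node Ability ∈ conditioning set.
{Ability, Region} does not satisfy the backdoor criterion.

No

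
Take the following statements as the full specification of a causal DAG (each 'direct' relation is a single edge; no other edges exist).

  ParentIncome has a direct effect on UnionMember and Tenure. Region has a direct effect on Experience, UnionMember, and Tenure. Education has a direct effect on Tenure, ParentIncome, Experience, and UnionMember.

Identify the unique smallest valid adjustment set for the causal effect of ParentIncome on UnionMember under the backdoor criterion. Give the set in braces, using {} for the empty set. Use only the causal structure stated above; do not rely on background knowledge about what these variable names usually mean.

{Education}

Variables eligible for adjustment (non-descendants of ParentIncome, excluding ParentIncome and UnionMember): {Education, Experience, Region}.
Backdoor paths from ParentIncome to UnionMember:
  P1: ParentIncome <- Education -> UnionMember
  P2: ParentIncome <- Education -> Experience <- Region -> UnionMember
  P3: ParentIncome <- Education -> Tenure <- Region -> UnionMember
The empty set is not sufficient: P1 (ParentIncome <- Education -> UnionMember) has no collider blocking it and no conditioned non-collider, so it is open.
Try {Education}:
  P1: blocked at fork node Education ∈ conditioning set.
  P2: blocked at fork node Education ∈ conditioning set.
  P3: blocked at fork node Education ∈ conditioning set.
{Education} contains no descendant of ParentIncome and blocks every backdoor path.
No other singleton works — e.g. {Region} leaves P1 open — so {Education} is the unique smallest valid adjustment set.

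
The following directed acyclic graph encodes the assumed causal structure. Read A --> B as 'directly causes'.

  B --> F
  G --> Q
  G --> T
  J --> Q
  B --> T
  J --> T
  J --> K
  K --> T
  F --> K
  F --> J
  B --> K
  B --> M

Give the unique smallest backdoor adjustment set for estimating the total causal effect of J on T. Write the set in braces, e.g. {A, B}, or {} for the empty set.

Variables eligible for adjustment (non-descendants of J, excluding J and T): {B, F, G, M}.
Backdoor paths from J to T:
  P1: J <- F <- B -> K -> T
  P2: J <- F <- B -> T
  P3: J <- F -> K <- B -> T
  P4: J <- F -> K -> T
The empty set is not sufficient: P1 (J <- F <- B -> K -> T) has no collider blocking it and no conditioned non-collider, so it is open.
Try {F}:
  P1: blocked at chain node F ∈ conditioning set.
  P2: blocked at chain node F ∈ conditioning set.
  P3: blocked at fork node F ∈ conditioning set.
  P4: blocked at fork node F ∈ conditioning set.
{F} contains no descendant of J and blocks every backdoor path.
No other singleton works — e.g. {B} leaves P4 open — so {F} is the unique smallest valid adjustment set.

{F}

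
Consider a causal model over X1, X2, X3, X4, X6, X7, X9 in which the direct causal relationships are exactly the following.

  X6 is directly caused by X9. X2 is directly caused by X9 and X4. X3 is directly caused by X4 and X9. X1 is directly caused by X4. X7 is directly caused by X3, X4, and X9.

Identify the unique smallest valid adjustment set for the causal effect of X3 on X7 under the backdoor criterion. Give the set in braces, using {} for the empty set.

Variables eligible for adjustment (non-descendants of X3, excluding X3 and X7): {X1, X2, X4, X6, X9}.
Backdoor paths from X3 to X7:
  P1: X3 <- X9 -> X2 <- X4 -> X7
  P2: X3 <- X9 -> X7
  P3: X3 <- X4 -> X2 <- X9 -> X7
  P4: X3 <- X4 -> X7
The empty set is not sufficient: P2 (X3 <- X9 -> X7) has no collider blocking it and no conditioned non-collider, so it is open.
Try {X4, X9}:
  P1: blocked at fork node X9 ∈ conditioning set.
  P2: blocked at fork node X9 ∈ conditioning set.
  P3: blocked at fork node X4 ∈ conditioning set.
  P4: blocked at fork node X4 ∈ conditioning set.
{X4, X9} contains no descendant of X3 and blocks every backdoor path.
Every element of {X4, X9} is needed (dropping X4 leaves P4 open; dropping X9 leaves P2 open), so no proper subset is valid.
Among all size-2 subsets of the eligible variables, only {X4, X9} blocks every backdoor path, so it is the unique smallest valid adjustment set.

{X4, X9}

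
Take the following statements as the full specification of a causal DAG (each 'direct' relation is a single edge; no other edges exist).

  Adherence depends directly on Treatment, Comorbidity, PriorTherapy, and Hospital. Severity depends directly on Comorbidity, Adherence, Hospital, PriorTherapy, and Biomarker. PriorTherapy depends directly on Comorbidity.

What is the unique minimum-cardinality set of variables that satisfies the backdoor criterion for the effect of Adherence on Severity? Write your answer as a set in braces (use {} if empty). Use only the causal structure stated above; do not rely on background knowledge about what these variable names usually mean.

Variables eligible for adjustment (non-descendants of Adherence, excluding Adherence and Severity): {Biomarker, Comorbidity, Hospital, PriorTherapy, Treatment}.
Backdoor paths from Adherence to Severity:
  P1: Adherence <- Hospital -> Severity
  P2: Adherence <- Comorbidity -> PriorTherapy -> Severity
  P3: Adherence <- Comorbidity -> Severity
  P4: Adherence <- PriorTherapy <- Comorbidity -> Severity
  P5: Adherence <- PriorTherapy -> Severity
The empty set is not sufficient: P1 (Adherence <- Hospital -> Severity) has no collider blocking it and no conditioned non-collider, so it is open.
Try {Comorbidity, Hospital, PriorTherapy}:
  P1: blocked at fork node Hospital ∈ conditioning set.
  P2: blocked at fork node Comorbidity ∈ conditioning set.
  P3: blocked at fork node Comorbidity ∈ conditioning set.
  P4: blocked at chain node PriorTherapy ∈ conditioning set.
  P5: blocked at fork node PriorTherapy ∈ conditioning set.
{Comorbidity, Hospital, PriorTherapy} contains no descendant of Adherence and blocks every backdoor path.
Every element of {Comorbidity, Hospital, PriorTherapy} is needed (dropping Comorbidity leaves P3 open; dropping Hospital leaves P1 open; dropping PriorTherapy leaves P5 open), so no proper subset is valid.
Among all size-3 subsets of the eligible variables, only {Comorbidity, Hospital, PriorTherapy} blocks every backdoor path, so it is the unique smallest valid adjustment set.

{Comorbidity, Hospital, PriorTherapy}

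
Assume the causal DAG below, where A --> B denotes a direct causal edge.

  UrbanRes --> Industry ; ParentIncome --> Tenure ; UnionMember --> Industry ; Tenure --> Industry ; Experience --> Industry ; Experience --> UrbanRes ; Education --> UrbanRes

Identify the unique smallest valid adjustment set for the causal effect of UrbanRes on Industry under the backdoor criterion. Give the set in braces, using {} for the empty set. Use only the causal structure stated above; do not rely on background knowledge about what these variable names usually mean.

Variables eligible for adjustment (non-descendants of UrbanRes, excluding UrbanRes and Industry): {Education, Experience, ParentIncome, Tenure, UnionMember}.
Backdoor paths from UrbanRes to Industry:
  P1: UrbanRes <- Experience -> Industry
The empty set is not sufficient: P1 (UrbanRes <- Experience -> Industry) has no collider blocking it and no conditioned non-collider, so it is open.
Try {Experience}:
  P1: blocked at fork node Experience ∈ conditioning set.
{Experience} contains no descendant of UrbanRes and blocks every backdoor path.
No other singleton works — e.g. {ParentIncome} leaves P1 open — so {Experience} is the unique smallest valid adjustment set.

{Experience}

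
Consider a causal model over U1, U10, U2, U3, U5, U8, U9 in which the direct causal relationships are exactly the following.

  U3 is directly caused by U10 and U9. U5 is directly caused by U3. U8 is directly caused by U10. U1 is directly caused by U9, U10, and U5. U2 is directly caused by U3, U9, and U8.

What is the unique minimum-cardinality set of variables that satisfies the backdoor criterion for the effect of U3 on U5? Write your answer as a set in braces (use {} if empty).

Variables eligible for adjustment (non-descendants of U3, excluding U3 and U5): {U10, U8, U9}.
Backdoor paths from U3 to U5:
  P1: U3 <- U9 -> U1 <- U5
  P2: U3 <- U9 -> U2 <- U8 <- U10 -> U1 <- U5
  P3: U3 <- U10 -> U8 -> U2 <- U9 -> U1 <- U5
  P4: U3 <- U10 -> U1 <- U5
Each backdoor path contains an unconditioned collider, so every path is already blocked with the empty conditioning set:
  P1: blocked at collider U1 (neither it nor any descendant is in the conditioning set).
  P2: blocked at collider U2 (neither it nor any descendant is in the conditioning set).
  P3: blocked at collider U2 (neither it nor any descendant is in the conditioning set).
  P4: blocked at collider U1 (neither it nor any descendant is in the conditioning set).
The empty set is therefore the unique smallest valid set.

{}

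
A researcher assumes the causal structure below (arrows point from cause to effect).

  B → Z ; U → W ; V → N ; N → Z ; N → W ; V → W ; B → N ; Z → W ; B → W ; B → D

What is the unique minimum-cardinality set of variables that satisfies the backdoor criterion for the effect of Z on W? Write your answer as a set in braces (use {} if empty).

{B, N}

Variables eligible for adjustment (non-descendants of Z, excluding Z and W): {B, D, N, U, V}.
Backdoor paths from Z to W:
  P1: Z <- B -> N <- V -> W
  P2: Z <- B -> N -> W
  P3: Z <- B -> W
  P4: Z <- N <- B -> W
  P5: Z <- N <- V -> W
  P6: Z <- N -> W
The empty set is not sufficient: P2 (Z <- B -> N -> W) has no collider blocking it and no conditioned non-collider, so it is open.
Try {B, N}:
  P1: blocked at fork node B ∈ conditioning set.
  P2: blocked at fork node B ∈ conditioning set.
  P3: blocked at fork node B ∈ conditioning set.
  P4: blocked at chain node N ∈ conditioning set.
  P5: blocked at chain node N ∈ conditioning set.
  P6: blocked at fork node N ∈ conditioning set.
{B, N} contains no descendant of Z and blocks every backdoor path.
Every element of {B, N} is needed (dropping B leaves P1 open; dropping N leaves P5 open), so no proper subset is valid.
Among all size-2 subsets of the eligible variables, only {B, N} blocks every backdoor path, so it is the unique smallest valid adjustment set.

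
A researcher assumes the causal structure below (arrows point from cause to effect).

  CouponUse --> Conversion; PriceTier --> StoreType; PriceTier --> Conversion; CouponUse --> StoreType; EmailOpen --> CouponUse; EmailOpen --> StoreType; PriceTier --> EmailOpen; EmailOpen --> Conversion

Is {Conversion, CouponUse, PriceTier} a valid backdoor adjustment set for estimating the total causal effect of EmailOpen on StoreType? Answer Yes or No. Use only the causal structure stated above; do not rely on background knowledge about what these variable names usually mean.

Backdoor paths from EmailOpen to StoreType (paths whose first edge points into EmailOpen):
  P1: EmailOpen <- PriceTier -> StoreType
  P2: EmailOpen <- PriceTier -> Conversion <- CouponUse -> StoreType
Condition 1 (no descendant of EmailOpen in the set): FAILS — Conversion and CouponUse are descendants of EmailOpen.
Condition 2 (every backdoor path blocked by {Conversion, CouponUse, PriceTier}):
  P1: blocked at fork node PriceTier ∈ conditioning set.
  P2: blocked at fork node PriceTier ∈ conditioning set.
{Conversion, CouponUse, PriceTier} does not satisfy the backdoor criterion.

No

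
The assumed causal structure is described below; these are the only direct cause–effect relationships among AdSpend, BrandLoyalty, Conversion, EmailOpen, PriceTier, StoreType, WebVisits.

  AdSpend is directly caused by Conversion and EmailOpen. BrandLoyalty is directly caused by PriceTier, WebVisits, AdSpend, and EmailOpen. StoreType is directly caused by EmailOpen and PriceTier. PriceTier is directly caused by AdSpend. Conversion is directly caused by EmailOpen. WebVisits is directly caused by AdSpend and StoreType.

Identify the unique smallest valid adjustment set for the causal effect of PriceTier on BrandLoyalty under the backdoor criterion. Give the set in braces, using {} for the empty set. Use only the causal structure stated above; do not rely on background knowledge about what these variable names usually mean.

Variables eligible for adjustment (non-descendants of PriceTier, excluding PriceTier and BrandLoyalty): {AdSpend, Conversion, EmailOpen}.
Backdoor paths from PriceTier to BrandLoyalty:
  P1: PriceTier <- AdSpend <- EmailOpen -> StoreType -> WebVisits -> BrandLoyalty
  P2: PriceTier <- AdSpend <- EmailOpen -> BrandLoyalty
  P3: PriceTier <- AdSpend <- Conversion <- EmailOpen -> StoreType -> WebVisits -> BrandLoyalty
  P4: PriceTier <- AdSpend <- Conversion <- EmailOpen -> BrandLoyalty
  P5: PriceTier <- AdSpend -> WebVisits <- StoreType <- EmailOpen -> BrandLoyalty
  P6: PriceTier <- AdSpend -> WebVisits -> BrandLoyalty
  P7: PriceTier <- AdSpend -> BrandLoyalty
The empty set is not sufficient: P1 (PriceTier <- AdSpend <- EmailOpen -> StoreType -> WebVisits -> BrandLoyalty) has no collider blocking it and no conditioned non-collider, so it is open.
Try {AdSpend}:
  P1: blocked at chain node AdSpend ∈ conditioning set.
  P2: blocked at chain node AdSpend ∈ conditioning set.
  P3: blocked at chain node AdSpend ∈ conditioning set.
  P4: blocked at chain node AdSpend ∈ conditioning set.
  P5: blocked at fork node AdSpend ∈ conditioning set.
  P6: blocked at fork node AdSpend ∈ conditioning set.
  P7: blocked at fork node AdSpend ∈ conditioning set.
{AdSpend} contains no descendant of PriceTier and blocks every backdoor path.
No other singleton works — e.g. {EmailOpen} leaves P6 open — so {AdSpend} is the unique smallest valid adjustment set.

{AdSpend}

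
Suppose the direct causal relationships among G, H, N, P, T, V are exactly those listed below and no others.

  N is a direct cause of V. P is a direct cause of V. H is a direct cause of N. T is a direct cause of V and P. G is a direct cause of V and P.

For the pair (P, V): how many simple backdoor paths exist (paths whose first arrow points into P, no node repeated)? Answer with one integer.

A backdoor path from P to V is any simple undirected path whose first edge points into P (i.e. leaves P via a parent).
Parents of P: {G, T}.
Enumerating:
  P1: P <- G -> V
  P2: P <- T -> V
That exhausts the simple backdoor paths. Count: 2.

2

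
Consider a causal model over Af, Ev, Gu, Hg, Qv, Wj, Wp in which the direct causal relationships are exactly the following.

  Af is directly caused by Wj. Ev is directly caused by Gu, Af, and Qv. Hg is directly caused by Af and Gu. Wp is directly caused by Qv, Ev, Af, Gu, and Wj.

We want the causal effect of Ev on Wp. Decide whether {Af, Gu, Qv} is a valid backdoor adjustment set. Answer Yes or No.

Backdoor paths from Ev to Wp (paths whose first edge points into Ev):
  P1: Ev <- Gu -> Hg <- Af <- Wj -> Wp
  P2: Ev <- Gu -> Hg <- Af -> Wp
  P3: Ev <- Gu -> Wp
  P4: Ev <- Qv -> Wp
  P5: Ev <- Af <- Wj -> Wp
  P6: Ev <- Af -> Hg <- Gu -> Wp
  P7: Ev <- Af -> Wp
Condition 1 (no descendant of Ev in the set): holds — descendants of Ev are {Wp}; none are in {Af, Gu, Qv}.
Condition 2 (every backdoor path blocked by {Af, Gu, Qv}):
  P1: blocked at fork node Gu ∈ conditioning set.
  P2: blocked at fork node Gu ∈ conditioning set.
  P3: blocked at fork node Gu ∈ conditioning set.
  P4: blocked at fork node Qv ∈ conditioning set.
  P5: blocked at chain node Af ∈ conditioning set.
  P6: blocked at fork node Af ∈ conditioning set.
  P7: blocked at fork node Af ∈ conditioning set.
{Af, Gu, Qv} satisfies the backdoor criterion.

Yes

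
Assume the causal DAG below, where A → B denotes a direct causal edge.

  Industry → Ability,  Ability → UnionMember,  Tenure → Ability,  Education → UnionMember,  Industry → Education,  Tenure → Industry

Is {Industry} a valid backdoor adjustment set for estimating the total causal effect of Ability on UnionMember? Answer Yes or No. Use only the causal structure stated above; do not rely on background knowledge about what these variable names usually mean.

Yes

Backdoor paths from Ability to UnionMember (paths whose first edge points into Ability):
  P1: Ability <- Tenure -> Industry -> Education -> UnionMember
  P2: Ability <- Industry -> Education -> UnionMember
Condition 1 (no descendant of Ability in the set): holds — descendants of Ability are {UnionMember}; none are in {Industry}.
Condition 2 (every backdoor path blocked by {Industry}):
  P1: blocked at chain node Industry ∈ conditioning set.
  P2: blocked at fork node Industry ∈ conditioning set.
{Industry} satisfies the backdoor criterion.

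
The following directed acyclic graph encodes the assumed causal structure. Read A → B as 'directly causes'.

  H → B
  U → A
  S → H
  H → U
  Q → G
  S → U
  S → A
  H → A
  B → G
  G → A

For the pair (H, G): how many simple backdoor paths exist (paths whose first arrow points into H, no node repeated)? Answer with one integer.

A backdoor path from H to G is any simple undirected path whose first edge points into H (i.e. leaves H via a parent).
Parents of H: {S}.
Enumerating:
  P1: H <- S -> U -> A <- G
  P2: H <- S -> A <- G
That exhausts the simple backdoor paths. Count: 2.

2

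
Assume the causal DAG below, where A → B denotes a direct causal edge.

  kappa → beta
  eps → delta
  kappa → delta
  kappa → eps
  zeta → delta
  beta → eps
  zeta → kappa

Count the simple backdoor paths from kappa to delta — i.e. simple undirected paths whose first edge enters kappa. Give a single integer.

1

A backdoor path from kappa to delta is any simple undirected path whose first edge points into kappa (i.e. leaves kappa via a parent).
Parents of kappa: {zeta}.
Enumerating:
  P1: kappa <- zeta -> delta
That exhausts the simple backdoor paths. Count: 1.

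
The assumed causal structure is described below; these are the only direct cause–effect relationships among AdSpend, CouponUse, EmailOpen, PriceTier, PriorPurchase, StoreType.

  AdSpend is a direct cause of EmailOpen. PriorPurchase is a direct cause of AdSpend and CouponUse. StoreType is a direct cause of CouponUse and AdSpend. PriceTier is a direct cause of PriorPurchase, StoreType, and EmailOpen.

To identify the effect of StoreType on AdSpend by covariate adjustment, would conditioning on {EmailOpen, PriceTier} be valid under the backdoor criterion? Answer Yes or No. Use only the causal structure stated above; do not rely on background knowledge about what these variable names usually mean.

No

Backdoor paths from StoreType to AdSpend (paths whose first edge points into StoreType):
  P1: StoreType <- PriceTier -> PriorPurchase -> AdSpend
  P2: StoreType <- PriceTier -> EmailOpen <- AdSpend
Condition 1 (no descendant of StoreType in the set): FAILS — EmailOpen is a descendant of StoreType.
Condition 2 (every backdoor path blocked by {EmailOpen, PriceTier}):
  P1: blocked at fork node PriceTier ∈ conditioning set.
  P2: blocked at fork node PriceTier ∈ conditioning set.
{EmailOpen, PriceTier} does not satisfy the backdoor criterion.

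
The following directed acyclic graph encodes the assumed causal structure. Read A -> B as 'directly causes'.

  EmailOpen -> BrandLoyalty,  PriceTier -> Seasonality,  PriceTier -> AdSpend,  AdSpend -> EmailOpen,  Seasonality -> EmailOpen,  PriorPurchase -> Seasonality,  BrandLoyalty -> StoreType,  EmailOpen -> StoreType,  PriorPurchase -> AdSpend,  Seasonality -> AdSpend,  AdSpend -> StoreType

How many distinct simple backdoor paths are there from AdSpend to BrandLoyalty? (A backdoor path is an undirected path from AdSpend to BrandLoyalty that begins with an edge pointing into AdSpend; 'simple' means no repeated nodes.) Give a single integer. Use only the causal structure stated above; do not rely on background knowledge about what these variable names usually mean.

A backdoor path from AdSpend to BrandLoyalty is any simple undirected path whose first edge points into AdSpend (i.e. leaves AdSpend via a parent).
Parents of AdSpend: {PriceTier, PriorPurchase, Seasonality}.
Enumerating:
  P1: AdSpend <- PriorPurchase -> Seasonality -> EmailOpen -> BrandLoyalty
  P2: AdSpend <- PriorPurchase -> Seasonality -> EmailOpen -> StoreType <- BrandLoyalty
  P3: AdSpend <- PriceTier -> Seasonality -> EmailOpen -> BrandLoyalty
  P4: AdSpend <- PriceTier -> Seasonality -> EmailOpen -> StoreType <- BrandLoyalty
  P5: AdSpend <- Seasonality -> EmailOpen -> BrandLoyalty
  P6: AdSpend <- Seasonality -> EmailOpen -> StoreType <- BrandLoyalty
That exhausts the simple backdoor paths. Count: 6.

6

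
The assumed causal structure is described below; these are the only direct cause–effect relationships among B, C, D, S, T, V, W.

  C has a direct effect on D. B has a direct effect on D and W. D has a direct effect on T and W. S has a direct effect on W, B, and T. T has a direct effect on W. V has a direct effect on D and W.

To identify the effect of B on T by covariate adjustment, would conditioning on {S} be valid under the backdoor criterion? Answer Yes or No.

Yes

Backdoor paths from B to T (paths whose first edge points into B):
  P1: B <- S -> T
  P2: B <- S -> W <- V -> D -> T
  P3: B <- S -> W <- D -> T
  P4: B <- S -> W <- T
Condition 1 (no descendant of B in the set): holds — descendants of B are {D, T, W}; none are in {S}.
Condition 2 (every backdoor path blocked by {S}):
  P1: blocked at fork node S ∈ conditioning set.
  P2: blocked at fork node S ∈ conditioning set.
  P3: blocked at fork node S ∈ conditioning set.
  P4: blocked at fork node S ∈ conditioning set.
{S} satisfies the backdoor criterion.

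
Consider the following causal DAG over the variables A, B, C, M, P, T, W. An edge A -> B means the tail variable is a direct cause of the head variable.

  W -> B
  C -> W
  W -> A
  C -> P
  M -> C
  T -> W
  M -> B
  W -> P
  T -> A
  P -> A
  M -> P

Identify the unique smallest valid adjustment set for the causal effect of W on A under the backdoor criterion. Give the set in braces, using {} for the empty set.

Variables eligible for adjustment (non-descendants of W, excluding W and A): {C, M, T}.
Backdoor paths from W to A:
  P1: W <- T -> A
  P2: W <- C <- M -> P -> A
  P3: W <- C -> P -> A
The empty set is not sufficient: P1 (W <- T -> A) has no collider blocking it and no conditioned non-collider, so it is open.
Try {C, T}:
  P1: blocked at fork node T ∈ conditioning set.
  P2: blocked at chain node C ∈ conditioning set.
  P3: blocked at fork node C ∈ conditioning set.
{C, T} contains no descendant of W and blocks every backdoor path.
Every element of {C, T} is needed (dropping C leaves P2 open; dropping T leaves P1 open), so no proper subset is valid.
Among all size-2 subsets of the eligible variables, only {C, T} blocks every backdoor path, so it is the unique smallest valid adjustment set.

{C, T}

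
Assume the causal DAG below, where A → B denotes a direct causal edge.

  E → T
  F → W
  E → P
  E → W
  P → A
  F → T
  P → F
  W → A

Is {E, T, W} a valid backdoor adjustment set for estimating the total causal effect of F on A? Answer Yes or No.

No

Backdoor paths from F to A (paths whose first edge points into F):
  P1: F <- P <- E -> W -> A
  P2: F <- P -> A
Condition 1 (no descendant of F in the set): FAILS — T and W are descendants of F.
Condition 2 (every backdoor path blocked by {E, T, W}):
  P1: blocked at fork node E ∈ conditioning set.
  P2: open — no interior node is in the conditioning set.
{E, T, W} does not satisfy the backdoor criterion.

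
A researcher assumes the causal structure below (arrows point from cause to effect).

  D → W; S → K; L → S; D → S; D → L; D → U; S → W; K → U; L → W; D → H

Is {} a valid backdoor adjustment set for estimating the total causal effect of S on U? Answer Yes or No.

No

Backdoor paths from S to U (paths whose first edge points into S):
  P1: S <- D -> U
  P2: S <- L <- D -> U
  P3: S <- L -> W <- D -> U
Condition 1 (no descendant of S in the set): holds — descendants of S are {K, U, W}; none are in {}.
Condition 2 (every backdoor path blocked by {}):
  P1: open — no interior node is in the conditioning set.
  P2: open — no interior node is in the conditioning set.
  P3: blocked at collider W (neither it nor any descendant is in the conditioning set).
{} does not satisfy the backdoor criterion.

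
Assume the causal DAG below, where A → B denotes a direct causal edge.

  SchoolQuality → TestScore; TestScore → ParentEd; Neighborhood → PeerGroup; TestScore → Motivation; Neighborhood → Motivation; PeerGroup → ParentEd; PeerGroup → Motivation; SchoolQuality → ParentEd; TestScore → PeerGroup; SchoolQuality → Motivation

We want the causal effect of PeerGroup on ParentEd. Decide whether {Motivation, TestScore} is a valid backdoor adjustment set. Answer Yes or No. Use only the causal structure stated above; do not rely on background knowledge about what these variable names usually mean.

No

Backdoor paths from PeerGroup to ParentEd (paths whose first edge points into PeerGroup):
  P1: PeerGroup <- TestScore <- SchoolQuality -> ParentEd
  P2: PeerGroup <- TestScore -> Motivation <- SchoolQuality -> ParentEd
  P3: PeerGroup <- TestScore -> ParentEd
  P4: PeerGroup <- Neighborhood -> Motivation <- SchoolQuality -> TestScore -> ParentEd
  P5: PeerGroup <- Neighborhood -> Motivation <- SchoolQuality -> ParentEd
  P6: PeerGroup <- Neighborhood -> Motivation <- TestScore <- SchoolQuality -> ParentEd
  P7: PeerGroup <- Neighborhood -> Motivation <- TestScore -> ParentEd
Condition 1 (no descendant of PeerGroup in the set): FAILS — Motivation is a descendant of PeerGroup.
Condition 2 (every backdoor path blocked by {Motivation, TestScore}):
  P1: blocked at chain node TestScore ∈ conditioning set.
  P2: blocked at fork node TestScore ∈ conditioning set.
  P3: blocked at fork node TestScore ∈ conditioning set.
  P4: blocked at chain node TestScore ∈ conditioning set.
  P5: open — collider(s) Motivation are conditioned on (or have a conditioned descendant) and no non-collider on the path is in the set.
  P6: blocked at chain node TestScore ∈ conditioning set.
  P7: blocked at fork node TestScore ∈ conditioning set.
{Motivation, TestScore} does not satisfy the backdoor criterion.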